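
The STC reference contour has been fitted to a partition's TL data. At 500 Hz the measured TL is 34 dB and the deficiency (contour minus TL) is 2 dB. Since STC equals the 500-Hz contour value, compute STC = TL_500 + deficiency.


By ASTM E413, STC = value of the fitted reference contour at 500 Hz.
Contour value at 500 Hz = TL_500 + deficiency = 34 + 2 = 36
STC = 36


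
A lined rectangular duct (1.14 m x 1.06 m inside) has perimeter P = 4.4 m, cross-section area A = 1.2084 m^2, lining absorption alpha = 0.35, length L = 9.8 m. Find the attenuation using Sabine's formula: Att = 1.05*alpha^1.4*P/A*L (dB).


alpha^1.4 = 0.35^1.4 = 0.229983
Attenuation rate = 1.05 * alpha^1.4 * P / A
= 1.05 * 0.229983 * 4.4 / 1.2084 = 0.87928 dB/m
Total Att = 0.87928 * 9.8 = 8.6169 dB


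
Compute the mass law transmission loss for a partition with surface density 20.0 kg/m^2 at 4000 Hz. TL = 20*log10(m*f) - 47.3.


m * f = 20.0 * 4000 = 80000
20*log10(80000) = 98.0618 dB
TL = 98.0618 - 47.3 = 50.762 dB


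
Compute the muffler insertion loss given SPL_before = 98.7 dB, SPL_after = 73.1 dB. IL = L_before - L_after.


Insertion loss = SPL without muffler - SPL with muffler
IL = 98.7 - 73.1 = 25.6 dB


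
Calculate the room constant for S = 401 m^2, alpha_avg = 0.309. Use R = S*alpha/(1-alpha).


R = 401 * 0.309 / (1 - 0.309) = 179.32 m^2


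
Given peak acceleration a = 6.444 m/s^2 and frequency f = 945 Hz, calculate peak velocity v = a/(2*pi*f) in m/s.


omega = 2*pi*f = 2*pi*945 = 5937.61 rad/s
v = a / omega = 6.444 / 5937.61 = 0.0010853 m/s


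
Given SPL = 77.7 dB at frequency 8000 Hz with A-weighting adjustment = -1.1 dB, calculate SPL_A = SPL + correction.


A-weighting table: 8000 Hz -> -1.1 dB correction
SPL_A = SPL + correction = 77.7 + (-1.1) = 76.6 dBA


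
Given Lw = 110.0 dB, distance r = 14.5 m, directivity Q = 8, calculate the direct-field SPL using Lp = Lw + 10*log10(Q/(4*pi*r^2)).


4*pi*r^2 = 4*pi*14.5^2 = 2642.08 m^2
Q / (4*pi*r^2) = 8 / 2642.08 = 0.00302792
Lp = 110.0 + 10*log10(0.00302792) = 84.811 dB


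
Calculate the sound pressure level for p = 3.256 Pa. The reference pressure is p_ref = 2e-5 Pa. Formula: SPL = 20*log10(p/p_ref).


p / p_ref = 3.256 / 2e-5 = 162800
SPL = 20 * log10(162800) = 104.23 dB


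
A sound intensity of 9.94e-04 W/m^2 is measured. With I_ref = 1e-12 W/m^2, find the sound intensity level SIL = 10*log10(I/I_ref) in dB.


I / I_ref = 9.94e-04 / 1e-12 = 9.94e+08
SIL = 10 * log10(9.94e+08) = 89.974 dB


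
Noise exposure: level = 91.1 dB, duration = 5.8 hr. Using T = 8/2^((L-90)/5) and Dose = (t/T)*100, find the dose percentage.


T_allowed = 8 / 2^((91.1 - 90)/5) = 6.86852 hr
Dose = 5.8 / 6.86852 * 100 = 84.443 %


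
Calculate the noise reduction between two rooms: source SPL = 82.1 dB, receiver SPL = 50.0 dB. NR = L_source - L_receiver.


NR = L_source - L_receiver (difference between source and receiving room levels)
NR = 82.1 - 50.0 = 32.1 dB


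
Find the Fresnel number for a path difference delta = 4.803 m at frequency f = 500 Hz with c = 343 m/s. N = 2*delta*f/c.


N = 2*delta*f/c = 2*delta/lambda, where lambda = c/f
lambda = 343 / 500 = 0.686 m
N = 2 * 4.803 / 0.686 = 14.003


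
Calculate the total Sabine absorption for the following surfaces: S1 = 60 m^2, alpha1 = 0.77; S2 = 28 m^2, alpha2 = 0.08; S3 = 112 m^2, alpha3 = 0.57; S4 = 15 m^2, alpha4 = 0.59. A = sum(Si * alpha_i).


60 * 0.77 = 46.2
28 * 0.08 = 2.24
112 * 0.57 = 63.84
15 * 0.59 = 8.85
A_total = 46.2 + 2.24 + 63.84 + 8.85 = 121.13 m^2


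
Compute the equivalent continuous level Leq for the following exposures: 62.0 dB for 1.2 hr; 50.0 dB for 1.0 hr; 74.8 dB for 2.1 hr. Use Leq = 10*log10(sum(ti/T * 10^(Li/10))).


T_total = 1.2 + 1.0 + 2.1 = 4.3 hr
(1.2/4.3) * 10^(62.0/10) = 442296
(1.0/4.3) * 10^(50.0/10) = 23255.8
(2.1/4.3) * 10^(74.8/10) = 1.47486e+07
Sum = 442296 + 23255.8 + 1.47486e+07 = 1.52142e+07
Leq = 10*log10(1.52142e+07) = 71.822 dB


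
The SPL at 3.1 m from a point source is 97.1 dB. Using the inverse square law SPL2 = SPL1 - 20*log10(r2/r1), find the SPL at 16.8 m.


r2/r1 = 16.8/3.1 = 5.41935
Correction = 20*log10(5.41935) = 14.6789 dB
SPL2 = 97.1 - 14.6789 = 82.421 dB


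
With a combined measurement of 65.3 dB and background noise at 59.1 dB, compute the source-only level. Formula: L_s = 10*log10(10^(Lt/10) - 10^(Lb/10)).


10^(65.3/10) = 3.38844e+06
10^(59.1/10) = 812831
Difference = 3.38844e+06 - 812831 = 2.57561e+06
L_source = 10*log10(2.57561e+06) = 64.109 dB


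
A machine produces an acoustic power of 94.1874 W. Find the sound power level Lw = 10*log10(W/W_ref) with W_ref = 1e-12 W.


W / W_ref = 94.1874 / 1e-12 = 9.41874e+13
Lw = 10 * log10(9.41874e+13) = 139.74 dB


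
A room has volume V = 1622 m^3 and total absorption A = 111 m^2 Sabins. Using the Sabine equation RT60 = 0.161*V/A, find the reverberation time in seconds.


RT60 = 0.161 * 1622 / 111 = 2.3526 s


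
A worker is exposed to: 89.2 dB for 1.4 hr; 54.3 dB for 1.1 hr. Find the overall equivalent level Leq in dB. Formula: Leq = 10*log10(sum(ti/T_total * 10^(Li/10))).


T_total = 1.4 + 1.1 = 2.5 hr
(1.4/2.5) * 10^(89.2/10) = 4.65788e+08
(1.1/2.5) * 10^(54.3/10) = 118428
Sum = 4.65788e+08 + 118428 = 4.65906e+08
Leq = 10*log10(4.65906e+08) = 86.683 dB


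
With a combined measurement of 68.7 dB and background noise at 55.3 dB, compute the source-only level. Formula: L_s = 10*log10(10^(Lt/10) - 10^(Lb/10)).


10^(68.7/10) = 7.4131e+06
10^(55.3/10) = 338844
Difference = 7.4131e+06 - 338844 = 7.07426e+06
L_source = 10*log10(7.07426e+06) = 68.497 dB


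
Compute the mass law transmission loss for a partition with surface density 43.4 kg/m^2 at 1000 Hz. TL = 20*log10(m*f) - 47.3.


m * f = 43.4 * 1000 = 43400
20*log10(43400) = 92.7498 dB
TL = 92.7498 - 47.3 = 45.45 dB


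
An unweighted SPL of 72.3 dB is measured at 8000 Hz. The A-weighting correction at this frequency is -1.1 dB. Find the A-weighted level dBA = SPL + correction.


A-weighting table: 8000 Hz -> -1.1 dB correction
SPL_A = SPL + correction = 72.3 + (-1.1) = 71.2 dBA


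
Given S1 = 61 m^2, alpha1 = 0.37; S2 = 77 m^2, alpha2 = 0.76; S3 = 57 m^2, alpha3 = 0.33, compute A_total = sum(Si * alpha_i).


61 * 0.37 = 22.57
77 * 0.76 = 58.52
57 * 0.33 = 18.81
A_total = 22.57 + 58.52 + 18.81 = 99.9 m^2


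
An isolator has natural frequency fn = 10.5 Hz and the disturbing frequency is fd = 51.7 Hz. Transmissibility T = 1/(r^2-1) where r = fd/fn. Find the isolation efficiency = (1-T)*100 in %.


r = 51.7 / 10.5 = 4.92381
r^2 - 1 = 4.92381^2 - 1 = 23.2439
T = 1/23.2439 = 0.043022
Efficiency = (1 - 0.043022)*100 = 95.698 %


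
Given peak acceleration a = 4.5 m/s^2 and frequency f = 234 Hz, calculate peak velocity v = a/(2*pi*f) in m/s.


omega = 2*pi*f = 2*pi*234 = 1470.27 rad/s
v = a / omega = 4.5 / 1470.27 = 0.0030607 m/s


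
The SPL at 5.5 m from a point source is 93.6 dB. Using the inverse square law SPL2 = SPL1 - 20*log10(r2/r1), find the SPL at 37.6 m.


r2/r1 = 37.6/5.5 = 6.83636
Correction = 20*log10(6.83636) = 16.6965 dB
SPL2 = 93.6 - 16.6965 = 76.903 dB


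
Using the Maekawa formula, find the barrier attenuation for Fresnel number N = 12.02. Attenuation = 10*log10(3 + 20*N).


3 + 20*N = 3 + 20*12.02 = 243.4
Att = 10*log10(243.4) = 23.863 dB


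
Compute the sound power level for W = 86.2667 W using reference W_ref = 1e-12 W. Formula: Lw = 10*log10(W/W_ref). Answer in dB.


W / W_ref = 86.2667 / 1e-12 = 8.62667e+13
Lw = 10 * log10(8.62667e+13) = 139.36 dB


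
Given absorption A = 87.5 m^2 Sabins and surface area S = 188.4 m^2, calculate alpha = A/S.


Absorption coefficient = absorbed power / incident power
alpha = A / S = 87.5 / 188.4 = 0.46444


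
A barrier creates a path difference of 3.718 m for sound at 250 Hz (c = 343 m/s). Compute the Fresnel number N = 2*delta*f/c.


N = 2*delta*f/c = 2*delta/lambda, where lambda = c/f
lambda = 343 / 250 = 1.372 m
N = 2 * 3.718 / 1.372 = 5.4198


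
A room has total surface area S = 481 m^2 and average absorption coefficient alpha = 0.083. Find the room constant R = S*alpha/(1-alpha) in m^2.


R = 481 * 0.083 / (1 - 0.083) = 43.537 m^2


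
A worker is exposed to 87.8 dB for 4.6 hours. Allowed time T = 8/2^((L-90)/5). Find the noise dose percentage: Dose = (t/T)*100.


T_allowed = 8 / 2^((87.8 - 90)/5) = 10.8528 hr
Dose = 4.6 / 10.8528 * 100 = 42.385 %


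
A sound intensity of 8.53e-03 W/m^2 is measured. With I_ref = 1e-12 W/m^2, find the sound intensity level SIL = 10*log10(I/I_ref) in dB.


I / I_ref = 8.53e-03 / 1e-12 = 8.53e+09
SIL = 10 * log10(8.53e+09) = 99.309 dB


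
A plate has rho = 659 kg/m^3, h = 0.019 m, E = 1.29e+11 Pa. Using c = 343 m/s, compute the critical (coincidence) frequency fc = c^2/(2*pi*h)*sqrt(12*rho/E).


12*rho/E = 12*659/1.29e+11 = 6.13023e-08
sqrt(12*rho/E) = sqrt(6.13023e-08) = 0.000247593
c^2/(2*pi*h) = 343^2/(2*pi*0.019) = 985496
fc = 985496 * 0.000247593 = 244 Hz


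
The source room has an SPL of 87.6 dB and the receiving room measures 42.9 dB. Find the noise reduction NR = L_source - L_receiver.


NR = L_source - L_receiver (difference between source and receiving room levels)
NR = 87.6 - 42.9 = 44.7 dB


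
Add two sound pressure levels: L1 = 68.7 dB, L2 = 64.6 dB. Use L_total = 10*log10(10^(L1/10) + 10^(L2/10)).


10^(68.7/10) = 7.4131e+06
10^(64.6/10) = 2.88403e+06
Sum = 7.4131e+06 + 2.88403e+06 = 1.02971e+07
L_total = 10*log10(1.02971e+07) = 70.127 dB


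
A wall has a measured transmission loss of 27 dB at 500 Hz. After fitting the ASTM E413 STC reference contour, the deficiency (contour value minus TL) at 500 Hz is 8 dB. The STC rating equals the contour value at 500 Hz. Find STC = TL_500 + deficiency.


By ASTM E413, STC = value of the fitted reference contour at 500 Hz.
Contour value at 500 Hz = TL_500 + deficiency = 27 + 8 = 35
STC = 35


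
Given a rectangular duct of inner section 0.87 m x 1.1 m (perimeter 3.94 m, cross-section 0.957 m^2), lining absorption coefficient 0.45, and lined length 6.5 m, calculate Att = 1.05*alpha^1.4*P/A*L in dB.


alpha^1.4 = 0.45^1.4 = 0.326962
Attenuation rate = 1.05 * alpha^1.4 * P / A
= 1.05 * 0.326962 * 3.94 / 0.957 = 1.41342 dB/m
Total Att = 1.41342 * 6.5 = 9.1872 dB


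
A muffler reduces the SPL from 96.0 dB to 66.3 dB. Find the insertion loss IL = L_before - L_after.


Insertion loss = SPL without muffler - SPL with muffler
IL = 96.0 - 66.3 = 29.7 dB


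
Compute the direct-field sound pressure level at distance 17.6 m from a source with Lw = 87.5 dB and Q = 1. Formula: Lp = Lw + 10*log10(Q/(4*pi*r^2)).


4*pi*r^2 = 4*pi*17.6^2 = 3892.56 m^2
Q / (4*pi*r^2) = 1 / 3892.56 = 0.0002569
Lp = 87.5 + 10*log10(0.0002569) = 51.598 dB


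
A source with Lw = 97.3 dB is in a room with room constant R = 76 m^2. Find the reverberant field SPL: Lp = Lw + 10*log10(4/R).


4/R = 4/76 = 0.0526316
Lp = 97.3 + 10*log10(0.0526316) = 84.512 dB


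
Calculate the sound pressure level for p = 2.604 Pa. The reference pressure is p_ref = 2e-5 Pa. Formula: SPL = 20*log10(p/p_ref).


p / p_ref = 2.604 / 2e-5 = 130200
SPL = 20 * log10(130200) = 102.29 dB


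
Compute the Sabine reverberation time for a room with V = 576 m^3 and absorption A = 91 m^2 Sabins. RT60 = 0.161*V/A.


RT60 = 0.161 * 576 / 91 = 1.0191 s


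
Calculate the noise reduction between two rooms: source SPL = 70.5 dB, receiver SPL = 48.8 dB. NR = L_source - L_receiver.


NR = L_source - L_receiver (difference between source and receiving room levels)
NR = 70.5 - 48.8 = 21.7 dB


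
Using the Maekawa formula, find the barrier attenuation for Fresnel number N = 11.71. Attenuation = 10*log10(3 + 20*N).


3 + 20*N = 3 + 20*11.71 = 237.2
Att = 10*log10(237.2) = 23.751 dB


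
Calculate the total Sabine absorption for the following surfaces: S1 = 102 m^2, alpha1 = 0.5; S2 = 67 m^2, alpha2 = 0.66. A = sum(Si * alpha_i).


102 * 0.5 = 51
67 * 0.66 = 44.22
A_total = 51 + 44.22 = 95.22 m^2


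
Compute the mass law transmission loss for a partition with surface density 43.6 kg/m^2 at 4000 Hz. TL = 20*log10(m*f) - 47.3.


m * f = 43.6 * 4000 = 174400
20*log10(174400) = 104.831 dB
TL = 104.831 - 47.3 = 57.531 dB


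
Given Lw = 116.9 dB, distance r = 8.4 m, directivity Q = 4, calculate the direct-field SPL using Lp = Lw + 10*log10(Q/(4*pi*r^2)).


4*pi*r^2 = 4*pi*8.4^2 = 886.683 m^2
Q / (4*pi*r^2) = 4 / 886.683 = 0.0045112
Lp = 116.9 + 10*log10(0.0045112) = 93.443 dB


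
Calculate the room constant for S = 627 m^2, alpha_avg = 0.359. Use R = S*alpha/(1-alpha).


R = 627 * 0.359 / (1 - 0.359) = 351.16 m^2


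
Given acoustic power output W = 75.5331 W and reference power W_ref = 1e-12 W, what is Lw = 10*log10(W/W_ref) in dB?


W / W_ref = 75.5331 / 1e-12 = 7.55331e+13
Lw = 10 * log10(7.55331e+13) = 138.78 dB


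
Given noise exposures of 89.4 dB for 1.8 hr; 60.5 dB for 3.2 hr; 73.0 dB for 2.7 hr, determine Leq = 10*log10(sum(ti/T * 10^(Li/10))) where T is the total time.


T_total = 1.8 + 3.2 + 2.7 = 7.7 hr
(1.8/7.7) * 10^(89.4/10) = 2.03602e+08
(3.2/7.7) * 10^(60.5/10) = 466293
(2.7/7.7) * 10^(73.0/10) = 6.99637e+06
Sum = 2.03602e+08 + 466293 + 6.99637e+06 = 2.11065e+08
Leq = 10*log10(2.11065e+08) = 83.244 dB


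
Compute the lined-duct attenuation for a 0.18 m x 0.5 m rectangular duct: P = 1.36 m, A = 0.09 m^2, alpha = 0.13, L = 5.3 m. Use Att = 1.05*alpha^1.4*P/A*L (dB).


alpha^1.4 = 0.13^1.4 = 0.0574805
Attenuation rate = 1.05 * alpha^1.4 * P / A
= 1.05 * 0.0574805 * 1.36 / 0.09 = 0.912024 dB/m
Total Att = 0.912024 * 5.3 = 4.8337 dB


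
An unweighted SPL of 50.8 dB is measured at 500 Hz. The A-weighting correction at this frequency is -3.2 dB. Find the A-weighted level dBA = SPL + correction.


A-weighting table: 500 Hz -> -3.2 dB correction
SPL_A = SPL + correction = 50.8 + (-3.2) = 47.6 dBA


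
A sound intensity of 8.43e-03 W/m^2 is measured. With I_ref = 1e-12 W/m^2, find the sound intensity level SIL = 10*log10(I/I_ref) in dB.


I / I_ref = 8.43e-03 / 1e-12 = 8.43e+09
SIL = 10 * log10(8.43e+09) = 99.258 dB


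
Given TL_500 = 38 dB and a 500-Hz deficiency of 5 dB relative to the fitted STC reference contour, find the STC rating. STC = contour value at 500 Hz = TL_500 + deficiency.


By ASTM E413, STC = value of the fitted reference contour at 500 Hz.
Contour value at 500 Hz = TL_500 + deficiency = 38 + 5 = 43
STC = 43


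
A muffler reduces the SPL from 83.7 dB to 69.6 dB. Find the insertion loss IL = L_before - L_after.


Insertion loss = SPL without muffler - SPL with muffler
IL = 83.7 - 69.6 = 14.1 dB


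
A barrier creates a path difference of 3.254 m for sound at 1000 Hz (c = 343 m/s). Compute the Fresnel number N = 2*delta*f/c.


N = 2*delta*f/c = 2*delta/lambda, where lambda = c/f
lambda = 343 / 1000 = 0.343 m
N = 2 * 3.254 / 0.343 = 18.974


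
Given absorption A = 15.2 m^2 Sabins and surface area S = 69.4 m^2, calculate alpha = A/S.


Absorption coefficient = absorbed power / incident power
alpha = A / S = 15.2 / 69.4 = 0.21902


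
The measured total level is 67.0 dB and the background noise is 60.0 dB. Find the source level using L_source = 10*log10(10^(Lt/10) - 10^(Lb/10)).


10^(67.0/10) = 5.01187e+06
10^(60.0/10) = 1e+06
Difference = 5.01187e+06 - 1e+06 = 4.01187e+06
L_source = 10*log10(4.01187e+06) = 66.033 dB


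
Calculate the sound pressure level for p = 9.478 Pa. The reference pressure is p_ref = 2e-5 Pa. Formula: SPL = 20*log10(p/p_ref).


p / p_ref = 9.478 / 2e-5 = 473900
SPL = 20 * log10(473900) = 113.51 dB


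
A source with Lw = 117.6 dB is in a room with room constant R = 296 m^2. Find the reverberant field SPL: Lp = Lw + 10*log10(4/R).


4/R = 4/296 = 0.0135135
Lp = 117.6 + 10*log10(0.0135135) = 98.908 dB


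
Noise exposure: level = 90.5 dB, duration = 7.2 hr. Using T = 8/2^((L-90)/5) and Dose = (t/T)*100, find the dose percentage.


T_allowed = 8 / 2^((90.5 - 90)/5) = 7.46426 hr
Dose = 7.2 / 7.46426 * 100 = 96.46 %


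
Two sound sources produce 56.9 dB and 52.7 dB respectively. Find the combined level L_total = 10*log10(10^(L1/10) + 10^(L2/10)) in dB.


10^(56.9/10) = 489779
10^(52.7/10) = 186209
Sum = 489779 + 186209 = 675988
L_total = 10*log10(675988) = 58.299 dB


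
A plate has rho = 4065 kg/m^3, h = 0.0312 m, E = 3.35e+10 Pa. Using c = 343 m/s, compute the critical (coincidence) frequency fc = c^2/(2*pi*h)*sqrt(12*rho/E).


12*rho/E = 12*4065/3.35e+10 = 1.45612e-06
sqrt(12*rho/E) = sqrt(1.45612e-06) = 0.0012067
c^2/(2*pi*h) = 343^2/(2*pi*0.0312) = 600142
fc = 600142 * 0.0012067 = 724.19 Hz


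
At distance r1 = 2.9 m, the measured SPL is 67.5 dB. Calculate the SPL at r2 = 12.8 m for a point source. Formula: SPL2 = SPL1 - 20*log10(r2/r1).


r2/r1 = 12.8/2.9 = 4.41379
Correction = 20*log10(4.41379) = 12.8962 dB
SPL2 = 67.5 - 12.8962 = 54.604 dB


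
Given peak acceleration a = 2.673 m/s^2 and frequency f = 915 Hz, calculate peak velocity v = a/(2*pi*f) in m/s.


omega = 2*pi*f = 2*pi*915 = 5749.11 rad/s
v = a / omega = 2.673 / 5749.11 = 0.00046494 m/s


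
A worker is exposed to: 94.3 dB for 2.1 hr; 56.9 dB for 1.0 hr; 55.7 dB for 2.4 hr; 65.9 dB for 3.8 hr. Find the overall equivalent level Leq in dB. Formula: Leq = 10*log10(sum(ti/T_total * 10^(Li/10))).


T_total = 2.1 + 1.0 + 2.4 + 3.8 = 9.3 hr
(2.1/9.3) * 10^(94.3/10) = 6.07766e+08
(1.0/9.3) * 10^(56.9/10) = 52664.4
(2.4/9.3) * 10^(55.7/10) = 95880.1
(3.8/9.3) * 10^(65.9/10) = 1.58965e+06
Sum = 6.07766e+08 + 52664.4 + 95880.1 + 1.58965e+06 = 6.09504e+08
Leq = 10*log10(6.09504e+08) = 87.85 dB


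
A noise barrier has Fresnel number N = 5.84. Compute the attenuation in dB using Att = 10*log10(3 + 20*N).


3 + 20*N = 3 + 20*5.84 = 119.8
Att = 10*log10(119.8) = 20.785 dB


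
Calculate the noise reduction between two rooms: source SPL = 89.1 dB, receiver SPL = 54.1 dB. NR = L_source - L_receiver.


NR = L_source - L_receiver (difference between source and receiving room levels)
NR = 89.1 - 54.1 = 35 dB


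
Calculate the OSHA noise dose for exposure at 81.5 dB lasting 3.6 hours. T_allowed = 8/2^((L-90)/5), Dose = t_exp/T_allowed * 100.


T_allowed = 8 / 2^((81.5 - 90)/5) = 25.9921 hr
Dose = 3.6 / 25.9921 * 100 = 13.85 %


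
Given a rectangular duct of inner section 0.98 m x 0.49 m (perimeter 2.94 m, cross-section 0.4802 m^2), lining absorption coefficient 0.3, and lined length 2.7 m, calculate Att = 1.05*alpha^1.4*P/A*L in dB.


alpha^1.4 = 0.3^1.4 = 0.18534
Attenuation rate = 1.05 * alpha^1.4 * P / A
= 1.05 * 0.18534 * 2.94 / 0.4802 = 1.19147 dB/m
Total Att = 1.19147 * 2.7 = 3.217 dB


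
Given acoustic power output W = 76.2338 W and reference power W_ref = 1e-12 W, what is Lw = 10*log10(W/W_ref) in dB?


W / W_ref = 76.2338 / 1e-12 = 7.62338e+13
Lw = 10 * log10(7.62338e+13) = 138.82 dB


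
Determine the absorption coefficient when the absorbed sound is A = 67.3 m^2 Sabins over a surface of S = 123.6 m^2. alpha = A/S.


Absorption coefficient = absorbed power / incident power
alpha = A / S = 67.3 / 123.6 = 0.5445


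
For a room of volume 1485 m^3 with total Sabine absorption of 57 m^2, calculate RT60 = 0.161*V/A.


RT60 = 0.161 * 1485 / 57 = 4.1945 s


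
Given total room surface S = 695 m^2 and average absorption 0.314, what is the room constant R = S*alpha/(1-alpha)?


R = 695 * 0.314 / (1 - 0.314) = 318.12 m^2


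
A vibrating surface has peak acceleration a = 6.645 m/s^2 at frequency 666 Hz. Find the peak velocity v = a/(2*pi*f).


omega = 2*pi*f = 2*pi*666 = 4184.6 rad/s
v = a / omega = 6.645 / 4184.6 = 0.001588 m/s


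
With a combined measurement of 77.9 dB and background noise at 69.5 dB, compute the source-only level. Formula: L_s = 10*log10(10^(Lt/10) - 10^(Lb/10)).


10^(77.9/10) = 6.16595e+07
10^(69.5/10) = 8.91251e+06
Difference = 6.16595e+07 - 8.91251e+06 = 5.2747e+07
L_source = 10*log10(5.2747e+07) = 77.222 dB


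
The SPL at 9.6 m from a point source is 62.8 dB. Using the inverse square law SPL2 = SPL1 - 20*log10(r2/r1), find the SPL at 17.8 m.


r2/r1 = 17.8/9.6 = 1.85417
Correction = 20*log10(1.85417) = 5.36299 dB
SPL2 = 62.8 - 5.36299 = 57.437 dB


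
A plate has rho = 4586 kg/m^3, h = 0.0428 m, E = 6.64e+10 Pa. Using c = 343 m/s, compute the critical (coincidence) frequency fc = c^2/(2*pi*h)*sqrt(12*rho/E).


12*rho/E = 12*4586/6.64e+10 = 8.28795e-07
sqrt(12*rho/E) = sqrt(8.28795e-07) = 0.000910382
c^2/(2*pi*h) = 343^2/(2*pi*0.0428) = 437486
fc = 437486 * 0.000910382 = 398.28 Hz


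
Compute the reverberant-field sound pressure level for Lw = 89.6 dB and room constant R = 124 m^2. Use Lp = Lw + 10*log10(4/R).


4/R = 4/124 = 0.0322581
Lp = 89.6 + 10*log10(0.0322581) = 74.686 dB


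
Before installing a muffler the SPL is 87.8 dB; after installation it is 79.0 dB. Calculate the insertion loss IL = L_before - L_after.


Insertion loss = SPL without muffler - SPL with muffler
IL = 87.8 - 79.0 = 8.8 dB


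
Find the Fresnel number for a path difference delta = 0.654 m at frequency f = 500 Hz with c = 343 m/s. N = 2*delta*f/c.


N = 2*delta*f/c = 2*delta/lambda, where lambda = c/f
lambda = 343 / 500 = 0.686 m
N = 2 * 0.654 / 0.686 = 1.9067


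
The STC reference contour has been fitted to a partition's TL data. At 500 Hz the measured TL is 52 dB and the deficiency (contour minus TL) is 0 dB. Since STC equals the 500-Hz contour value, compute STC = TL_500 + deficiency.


By ASTM E413, STC = value of the fitted reference contour at 500 Hz.
Contour value at 500 Hz = TL_500 + deficiency = 52 + 0 = 52
STC = 52


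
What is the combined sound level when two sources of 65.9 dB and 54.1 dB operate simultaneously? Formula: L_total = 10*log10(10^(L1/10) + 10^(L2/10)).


10^(65.9/10) = 3.89045e+06
10^(54.1/10) = 257040
Sum = 3.89045e+06 + 257040 = 4.14749e+06
L_total = 10*log10(4.14749e+06) = 66.178 dB


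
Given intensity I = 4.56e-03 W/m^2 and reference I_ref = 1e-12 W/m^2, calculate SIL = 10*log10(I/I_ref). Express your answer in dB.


I / I_ref = 4.56e-03 / 1e-12 = 4.56e+09
SIL = 10 * log10(4.56e+09) = 96.59 dB


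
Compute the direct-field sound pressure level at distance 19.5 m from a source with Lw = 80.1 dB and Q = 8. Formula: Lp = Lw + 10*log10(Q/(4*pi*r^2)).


4*pi*r^2 = 4*pi*19.5^2 = 4778.36 m^2
Q / (4*pi*r^2) = 8 / 4778.36 = 0.00167421
Lp = 80.1 + 10*log10(0.00167421) = 52.338 dB


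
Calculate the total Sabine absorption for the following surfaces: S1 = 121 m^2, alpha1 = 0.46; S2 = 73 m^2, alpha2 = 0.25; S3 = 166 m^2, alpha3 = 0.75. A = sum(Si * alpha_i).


121 * 0.46 = 55.66
73 * 0.25 = 18.25
166 * 0.75 = 124.5
A_total = 55.66 + 18.25 + 124.5 = 198.41 m^2


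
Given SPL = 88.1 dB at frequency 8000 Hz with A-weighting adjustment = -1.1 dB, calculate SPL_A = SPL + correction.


A-weighting table: 8000 Hz -> -1.1 dB correction
SPL_A = SPL + correction = 88.1 + (-1.1) = 87 dBA


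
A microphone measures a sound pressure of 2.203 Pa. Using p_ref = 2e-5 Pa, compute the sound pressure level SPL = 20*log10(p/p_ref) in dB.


p / p_ref = 2.203 / 2e-5 = 110150
SPL = 20 * log10(110150) = 100.84 dB


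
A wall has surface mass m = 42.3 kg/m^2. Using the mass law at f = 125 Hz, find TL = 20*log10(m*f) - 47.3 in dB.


m * f = 42.3 * 125 = 5287.5
20*log10(5287.5) = 74.465 dB
TL = 74.465 - 47.3 = 27.165 dB


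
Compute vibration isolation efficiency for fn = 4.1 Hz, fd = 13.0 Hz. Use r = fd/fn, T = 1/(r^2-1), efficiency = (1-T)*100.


r = 13.0 / 4.1 = 3.17073
r^2 - 1 = 3.17073^2 - 1 = 9.05353
T = 1/9.05353 = 0.110454
Efficiency = (1 - 0.110454)*100 = 88.955 %


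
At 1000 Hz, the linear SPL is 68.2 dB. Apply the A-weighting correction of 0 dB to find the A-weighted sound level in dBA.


A-weighting table: 1000 Hz -> 0 dB correction
SPL_A = SPL + correction = 68.2 + (0) = 68.2 dBA


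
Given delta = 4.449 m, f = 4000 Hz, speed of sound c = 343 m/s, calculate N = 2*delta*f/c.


N = 2*delta*f/c = 2*delta/lambda, where lambda = c/f
lambda = 343 / 4000 = 0.08575 m
N = 2 * 4.449 / 0.08575 = 103.77


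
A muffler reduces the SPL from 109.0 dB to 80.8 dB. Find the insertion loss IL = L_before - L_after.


Insertion loss = SPL without muffler - SPL with muffler
IL = 109.0 - 80.8 = 28.2 dB


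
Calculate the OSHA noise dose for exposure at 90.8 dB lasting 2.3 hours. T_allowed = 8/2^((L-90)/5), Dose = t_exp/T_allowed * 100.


T_allowed = 8 / 2^((90.8 - 90)/5) = 7.1602 hr
Dose = 2.3 / 7.1602 * 100 = 32.122 %


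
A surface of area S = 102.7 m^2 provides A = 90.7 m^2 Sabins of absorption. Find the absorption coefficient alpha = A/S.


Absorption coefficient = absorbed power / incident power
alpha = A / S = 90.7 / 102.7 = 0.88315


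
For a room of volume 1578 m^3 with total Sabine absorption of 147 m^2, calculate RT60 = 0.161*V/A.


RT60 = 0.161 * 1578 / 147 = 1.7283 s


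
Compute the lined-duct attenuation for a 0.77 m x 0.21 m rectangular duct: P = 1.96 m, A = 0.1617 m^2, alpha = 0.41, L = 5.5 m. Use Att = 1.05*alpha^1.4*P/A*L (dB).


alpha^1.4 = 0.41^1.4 = 0.28701
Attenuation rate = 1.05 * alpha^1.4 * P / A
= 1.05 * 0.28701 * 1.96 / 0.1617 = 3.65285 dB/m
Total Att = 3.65285 * 5.5 = 20.091 dB


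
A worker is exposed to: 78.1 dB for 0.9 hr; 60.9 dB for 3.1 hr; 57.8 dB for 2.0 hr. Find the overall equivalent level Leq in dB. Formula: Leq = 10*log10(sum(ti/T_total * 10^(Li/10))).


T_total = 0.9 + 3.1 + 2.0 = 6.0 hr
(0.9/6.0) * 10^(78.1/10) = 9.68481e+06
(3.1/6.0) * 10^(60.9/10) = 635639
(2.0/6.0) * 10^(57.8/10) = 200853
Sum = 9.68481e+06 + 635639 + 200853 = 1.05213e+07
Leq = 10*log10(1.05213e+07) = 70.221 dB


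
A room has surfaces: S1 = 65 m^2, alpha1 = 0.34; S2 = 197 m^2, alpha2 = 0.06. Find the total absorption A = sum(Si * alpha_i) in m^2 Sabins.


65 * 0.34 = 22.1
197 * 0.06 = 11.82
A_total = 22.1 + 11.82 = 33.92 m^2


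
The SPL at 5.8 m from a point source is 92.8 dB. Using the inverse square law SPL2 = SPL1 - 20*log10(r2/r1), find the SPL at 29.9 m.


r2/r1 = 29.9/5.8 = 5.15517
Correction = 20*log10(5.15517) = 14.2449 dB
SPL2 = 92.8 - 14.2449 = 78.555 dB


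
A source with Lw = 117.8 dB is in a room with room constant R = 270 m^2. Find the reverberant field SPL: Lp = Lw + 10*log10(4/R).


4/R = 4/270 = 0.0148148
Lp = 117.8 + 10*log10(0.0148148) = 99.507 dB


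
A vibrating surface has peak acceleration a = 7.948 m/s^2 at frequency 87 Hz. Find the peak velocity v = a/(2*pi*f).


omega = 2*pi*f = 2*pi*87 = 546.637 rad/s
v = a / omega = 7.948 / 546.637 = 0.01454 m/s


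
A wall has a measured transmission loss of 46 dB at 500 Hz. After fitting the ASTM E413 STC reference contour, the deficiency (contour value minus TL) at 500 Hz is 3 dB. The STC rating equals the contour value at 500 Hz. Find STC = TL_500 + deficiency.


By ASTM E413, STC = value of the fitted reference contour at 500 Hz.
Contour value at 500 Hz = TL_500 + deficiency = 46 + 3 = 49
STC = 49


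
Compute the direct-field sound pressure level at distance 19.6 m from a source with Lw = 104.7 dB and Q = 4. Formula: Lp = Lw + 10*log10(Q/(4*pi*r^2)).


4*pi*r^2 = 4*pi*19.6^2 = 4827.5 m^2
Q / (4*pi*r^2) = 4 / 4827.5 = 0.000828586
Lp = 104.7 + 10*log10(0.000828586) = 73.883 dB


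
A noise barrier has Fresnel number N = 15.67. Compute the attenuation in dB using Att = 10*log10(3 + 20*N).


3 + 20*N = 3 + 20*15.67 = 316.4
Att = 10*log10(316.4) = 25.002 dB


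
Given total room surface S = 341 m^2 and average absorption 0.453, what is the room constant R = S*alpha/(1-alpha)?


R = 341 * 0.453 / (1 - 0.453) = 282.4 m^2


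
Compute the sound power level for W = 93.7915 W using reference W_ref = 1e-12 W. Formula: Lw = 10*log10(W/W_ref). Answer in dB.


W / W_ref = 93.7915 / 1e-12 = 9.37915e+13
Lw = 10 * log10(9.37915e+13) = 139.72 dB


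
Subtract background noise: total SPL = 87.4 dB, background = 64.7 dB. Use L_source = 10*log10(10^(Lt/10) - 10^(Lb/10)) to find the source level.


10^(87.4/10) = 5.49541e+08
10^(64.7/10) = 2.95121e+06
Difference = 5.49541e+08 - 2.95121e+06 = 5.4659e+08
L_source = 10*log10(5.4659e+08) = 87.377 dB


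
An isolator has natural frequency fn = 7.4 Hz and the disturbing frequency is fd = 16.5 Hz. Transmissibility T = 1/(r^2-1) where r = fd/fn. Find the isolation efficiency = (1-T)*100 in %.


r = 16.5 / 7.4 = 2.22973
r^2 - 1 = 2.22973^2 - 1 = 3.9717
T = 1/3.9717 = 0.251781
Efficiency = (1 - 0.251781)*100 = 74.822 %


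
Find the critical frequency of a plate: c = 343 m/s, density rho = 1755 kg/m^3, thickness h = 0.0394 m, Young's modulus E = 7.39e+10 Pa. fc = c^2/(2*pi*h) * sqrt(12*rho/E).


12*rho/E = 12*1755/7.39e+10 = 2.8498e-07
sqrt(12*rho/E) = sqrt(2.8498e-07) = 0.000533835
c^2/(2*pi*h) = 343^2/(2*pi*0.0394) = 475239
fc = 475239 * 0.000533835 = 253.7 Hz


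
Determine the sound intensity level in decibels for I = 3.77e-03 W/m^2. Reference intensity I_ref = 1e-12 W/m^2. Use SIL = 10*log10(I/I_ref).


I / I_ref = 3.77e-03 / 1e-12 = 3.77e+09
SIL = 10 * log10(3.77e+09) = 95.763 dB


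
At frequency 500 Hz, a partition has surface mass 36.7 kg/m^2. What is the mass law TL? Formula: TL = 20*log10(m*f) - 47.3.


m * f = 36.7 * 500 = 18350
20*log10(18350) = 85.2727 dB
TL = 85.2727 - 47.3 = 37.973 dB


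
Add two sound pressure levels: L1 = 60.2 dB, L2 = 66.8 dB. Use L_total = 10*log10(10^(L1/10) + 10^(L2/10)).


10^(60.2/10) = 1.04713e+06
10^(66.8/10) = 4.7863e+06
Sum = 1.04713e+06 + 4.7863e+06 = 5.83343e+06
L_total = 10*log10(5.83343e+06) = 67.659 dB


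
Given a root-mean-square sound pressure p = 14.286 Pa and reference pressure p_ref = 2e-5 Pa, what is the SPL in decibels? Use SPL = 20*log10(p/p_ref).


p / p_ref = 14.286 / 2e-5 = 714300
SPL = 20 * log10(714300) = 117.08 dB


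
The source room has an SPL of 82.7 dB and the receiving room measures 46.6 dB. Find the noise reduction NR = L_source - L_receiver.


NR = L_source - L_receiver (difference between source and receiving room levels)
NR = 82.7 - 46.6 = 36.1 dB


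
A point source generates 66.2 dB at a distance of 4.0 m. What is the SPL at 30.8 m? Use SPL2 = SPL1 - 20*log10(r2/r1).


r2/r1 = 30.8/4.0 = 7.7
Correction = 20*log10(7.7) = 17.7298 dB
SPL2 = 66.2 - 17.7298 = 48.47 dB


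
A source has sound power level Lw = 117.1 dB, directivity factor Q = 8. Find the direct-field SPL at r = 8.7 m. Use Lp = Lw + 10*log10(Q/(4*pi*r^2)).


4*pi*r^2 = 4*pi*8.7^2 = 951.149 m^2
Q / (4*pi*r^2) = 8 / 951.149 = 0.00841088
Lp = 117.1 + 10*log10(0.00841088) = 96.348 dB


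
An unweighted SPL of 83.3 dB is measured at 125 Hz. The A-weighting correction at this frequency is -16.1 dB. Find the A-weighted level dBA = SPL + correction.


A-weighting table: 125 Hz -> -16.1 dB correction
SPL_A = SPL + correction = 83.3 + (-16.1) = 67.2 dBA


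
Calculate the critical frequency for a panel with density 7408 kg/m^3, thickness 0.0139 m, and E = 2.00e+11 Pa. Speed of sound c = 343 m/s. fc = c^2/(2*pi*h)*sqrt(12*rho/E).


12*rho/E = 12*7408/2.00e+11 = 4.4448e-07
sqrt(12*rho/E) = sqrt(4.4448e-07) = 0.000666693
c^2/(2*pi*h) = 343^2/(2*pi*0.0139) = 1.34708e+06
fc = 1.34708e+06 * 0.000666693 = 898.09 Hz


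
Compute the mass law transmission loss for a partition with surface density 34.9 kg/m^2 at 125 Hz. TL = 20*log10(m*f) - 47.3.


m * f = 34.9 * 125 = 4362.5
20*log10(4362.5) = 72.7947 dB
TL = 72.7947 - 47.3 = 25.495 dB


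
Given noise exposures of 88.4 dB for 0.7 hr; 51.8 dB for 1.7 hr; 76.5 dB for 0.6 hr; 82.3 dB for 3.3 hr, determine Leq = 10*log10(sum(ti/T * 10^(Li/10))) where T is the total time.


T_total = 0.7 + 1.7 + 0.6 + 3.3 = 6.3 hr
(0.7/6.3) * 10^(88.4/10) = 7.68701e+07
(1.7/6.3) * 10^(51.8/10) = 40842.1
(0.6/6.3) * 10^(76.5/10) = 4.25413e+06
(3.3/6.3) * 10^(82.3/10) = 8.89556e+07
Sum = 7.68701e+07 + 40842.1 + 4.25413e+06 + 8.89556e+07 = 1.70121e+08
Leq = 10*log10(1.70121e+08) = 82.308 dB


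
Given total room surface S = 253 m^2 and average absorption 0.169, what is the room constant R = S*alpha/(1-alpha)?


R = 253 * 0.169 / (1 - 0.169) = 51.452 m^2


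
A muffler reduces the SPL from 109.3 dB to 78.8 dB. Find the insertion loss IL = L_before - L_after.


Insertion loss = SPL without muffler - SPL with muffler
IL = 109.3 - 78.8 = 30.5 dB


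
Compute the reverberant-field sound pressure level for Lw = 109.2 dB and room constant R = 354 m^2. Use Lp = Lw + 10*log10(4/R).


4/R = 4/354 = 0.0112994
Lp = 109.2 + 10*log10(0.0112994) = 89.731 dB


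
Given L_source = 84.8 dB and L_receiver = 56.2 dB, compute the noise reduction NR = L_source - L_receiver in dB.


NR = L_source - L_receiver (difference between source and receiving room levels)
NR = 84.8 - 56.2 = 28.6 dB


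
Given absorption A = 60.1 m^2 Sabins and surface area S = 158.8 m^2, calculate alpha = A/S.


Absorption coefficient = absorbed power / incident power
alpha = A / S = 60.1 / 158.8 = 0.37846


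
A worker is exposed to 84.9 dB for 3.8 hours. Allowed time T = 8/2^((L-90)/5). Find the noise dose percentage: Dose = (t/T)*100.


T_allowed = 8 / 2^((84.9 - 90)/5) = 16.2234 hr
Dose = 3.8 / 16.2234 * 100 = 23.423 %


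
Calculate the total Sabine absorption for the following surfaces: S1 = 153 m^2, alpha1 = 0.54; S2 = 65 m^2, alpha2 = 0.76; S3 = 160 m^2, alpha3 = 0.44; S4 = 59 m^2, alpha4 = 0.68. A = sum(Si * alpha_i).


153 * 0.54 = 82.62
65 * 0.76 = 49.4
160 * 0.44 = 70.4
59 * 0.68 = 40.12
A_total = 82.62 + 49.4 + 70.4 + 40.12 = 242.54 m^2


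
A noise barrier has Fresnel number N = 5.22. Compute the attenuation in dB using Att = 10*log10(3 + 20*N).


3 + 20*N = 3 + 20*5.22 = 107.4
Att = 10*log10(107.4) = 20.31 dB


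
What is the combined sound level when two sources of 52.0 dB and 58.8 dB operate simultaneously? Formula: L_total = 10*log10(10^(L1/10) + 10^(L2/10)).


10^(52.0/10) = 158489
10^(58.8/10) = 758578
Sum = 158489 + 758578 = 917067
L_total = 10*log10(917067) = 59.624 dB


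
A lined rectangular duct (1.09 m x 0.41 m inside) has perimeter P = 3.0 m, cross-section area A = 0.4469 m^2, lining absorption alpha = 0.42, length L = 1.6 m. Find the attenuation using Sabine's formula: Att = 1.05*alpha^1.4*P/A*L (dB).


alpha^1.4 = 0.42^1.4 = 0.296858
Attenuation rate = 1.05 * alpha^1.4 * P / A
= 1.05 * 0.296858 * 3.0 / 0.4469 = 2.09242 dB/m
Total Att = 2.09242 * 1.6 = 3.3479 dB


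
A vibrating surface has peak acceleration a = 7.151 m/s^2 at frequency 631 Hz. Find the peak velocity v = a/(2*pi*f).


omega = 2*pi*f = 2*pi*631 = 3964.69 rad/s
v = a / omega = 7.151 / 3964.69 = 0.0018037 m/s


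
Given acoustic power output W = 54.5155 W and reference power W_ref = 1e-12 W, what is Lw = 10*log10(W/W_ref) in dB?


W / W_ref = 54.5155 / 1e-12 = 5.45155e+13
Lw = 10 * log10(5.45155e+13) = 137.37 dB


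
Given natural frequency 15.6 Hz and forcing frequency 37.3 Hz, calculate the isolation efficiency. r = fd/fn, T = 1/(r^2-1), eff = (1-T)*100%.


r = 37.3 / 15.6 = 2.39103
r^2 - 1 = 2.39103^2 - 1 = 4.71702
T = 1/4.71702 = 0.211998
Efficiency = (1 - 0.211998)*100 = 78.8 %


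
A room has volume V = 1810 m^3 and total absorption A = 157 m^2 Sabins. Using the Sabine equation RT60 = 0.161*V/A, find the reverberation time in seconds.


RT60 = 0.161 * 1810 / 157 = 1.8561 s


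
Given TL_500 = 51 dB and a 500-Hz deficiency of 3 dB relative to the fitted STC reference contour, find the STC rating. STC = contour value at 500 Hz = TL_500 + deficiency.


By ASTM E413, STC = value of the fitted reference contour at 500 Hz.
Contour value at 500 Hz = TL_500 + deficiency = 51 + 3 = 54
STC = 54


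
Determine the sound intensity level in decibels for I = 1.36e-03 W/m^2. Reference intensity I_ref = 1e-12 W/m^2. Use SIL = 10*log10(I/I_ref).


I / I_ref = 1.36e-03 / 1e-12 = 1.36e+09
SIL = 10 * log10(1.36e+09) = 91.335 dB


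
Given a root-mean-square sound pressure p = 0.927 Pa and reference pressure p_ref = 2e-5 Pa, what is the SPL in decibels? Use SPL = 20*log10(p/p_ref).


p / p_ref = 0.927 / 2e-5 = 46350
SPL = 20 * log10(46350) = 93.321 dB


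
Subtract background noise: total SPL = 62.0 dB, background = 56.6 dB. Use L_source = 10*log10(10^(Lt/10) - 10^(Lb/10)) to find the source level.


10^(62.0/10) = 1.58489e+06
10^(56.6/10) = 457088
Difference = 1.58489e+06 - 457088 = 1.1278e+06
L_source = 10*log10(1.1278e+06) = 60.522 dB


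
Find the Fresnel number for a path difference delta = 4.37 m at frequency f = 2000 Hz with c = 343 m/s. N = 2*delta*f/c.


N = 2*delta*f/c = 2*delta/lambda, where lambda = c/f
lambda = 343 / 2000 = 0.1715 m
N = 2 * 4.37 / 0.1715 = 50.962


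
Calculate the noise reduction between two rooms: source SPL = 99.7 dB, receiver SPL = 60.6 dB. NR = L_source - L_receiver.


NR = L_source - L_receiver (difference between source and receiving room levels)
NR = 99.7 - 60.6 = 39.1 dB


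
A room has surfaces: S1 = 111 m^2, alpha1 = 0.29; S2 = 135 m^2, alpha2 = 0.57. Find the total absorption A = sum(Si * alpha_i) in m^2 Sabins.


111 * 0.29 = 32.19
135 * 0.57 = 76.95
A_total = 32.19 + 76.95 = 109.14 m^2


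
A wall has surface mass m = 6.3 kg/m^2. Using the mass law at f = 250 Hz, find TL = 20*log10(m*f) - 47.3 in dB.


m * f = 6.3 * 250 = 1575
20*log10(1575) = 63.9456 dB
TL = 63.9456 - 47.3 = 16.646 dB


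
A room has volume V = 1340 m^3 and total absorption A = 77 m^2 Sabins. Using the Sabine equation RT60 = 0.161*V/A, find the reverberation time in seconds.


RT60 = 0.161 * 1340 / 77 = 2.8018 s


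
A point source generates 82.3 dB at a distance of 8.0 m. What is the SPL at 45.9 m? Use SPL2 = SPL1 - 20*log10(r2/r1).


r2/r1 = 45.9/8.0 = 5.7375
Correction = 20*log10(5.7375) = 15.1745 dB
SPL2 = 82.3 - 15.1745 = 67.126 dB


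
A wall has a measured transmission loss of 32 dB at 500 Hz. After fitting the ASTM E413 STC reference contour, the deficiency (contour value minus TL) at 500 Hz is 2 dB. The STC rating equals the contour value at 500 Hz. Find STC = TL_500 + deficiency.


By ASTM E413, STC = value of the fitted reference contour at 500 Hz.
Contour value at 500 Hz = TL_500 + deficiency = 32 + 2 = 34
STC = 34


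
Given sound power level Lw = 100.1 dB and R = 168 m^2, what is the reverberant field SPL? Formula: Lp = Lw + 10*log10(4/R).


4/R = 4/168 = 0.0238095
Lp = 100.1 + 10*log10(0.0238095) = 83.868 dB


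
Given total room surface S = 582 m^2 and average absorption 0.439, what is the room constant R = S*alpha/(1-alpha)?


R = 582 * 0.439 / (1 - 0.439) = 455.43 m^2


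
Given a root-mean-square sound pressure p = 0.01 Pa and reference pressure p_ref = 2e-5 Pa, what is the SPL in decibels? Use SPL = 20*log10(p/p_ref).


p / p_ref = 0.01 / 2e-5 = 500
SPL = 20 * log10(500) = 53.979 dB


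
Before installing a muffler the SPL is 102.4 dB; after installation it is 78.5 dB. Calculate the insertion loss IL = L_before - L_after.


Insertion loss = SPL without muffler - SPL with muffler
IL = 102.4 - 78.5 = 23.9 dB


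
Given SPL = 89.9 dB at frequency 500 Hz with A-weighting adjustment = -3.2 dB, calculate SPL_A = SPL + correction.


A-weighting table: 500 Hz -> -3.2 dB correction
SPL_A = SPL + correction = 89.9 + (-3.2) = 86.7 dBA


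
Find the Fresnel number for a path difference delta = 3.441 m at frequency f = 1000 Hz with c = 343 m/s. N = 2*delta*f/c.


N = 2*delta*f/c = 2*delta/lambda, where lambda = c/f
lambda = 343 / 1000 = 0.343 m
N = 2 * 3.441 / 0.343 = 20.064


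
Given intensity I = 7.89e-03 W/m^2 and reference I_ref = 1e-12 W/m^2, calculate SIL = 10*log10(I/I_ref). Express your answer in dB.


I / I_ref = 7.89e-03 / 1e-12 = 7.89e+09
SIL = 10 * log10(7.89e+09) = 98.971 dB


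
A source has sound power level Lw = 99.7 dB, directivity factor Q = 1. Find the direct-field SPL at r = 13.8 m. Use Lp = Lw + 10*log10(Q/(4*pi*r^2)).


4*pi*r^2 = 4*pi*13.8^2 = 2393.14 m^2
Q / (4*pi*r^2) = 1 / 2393.14 = 0.000417861
Lp = 99.7 + 10*log10(0.000417861) = 65.91 dB
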